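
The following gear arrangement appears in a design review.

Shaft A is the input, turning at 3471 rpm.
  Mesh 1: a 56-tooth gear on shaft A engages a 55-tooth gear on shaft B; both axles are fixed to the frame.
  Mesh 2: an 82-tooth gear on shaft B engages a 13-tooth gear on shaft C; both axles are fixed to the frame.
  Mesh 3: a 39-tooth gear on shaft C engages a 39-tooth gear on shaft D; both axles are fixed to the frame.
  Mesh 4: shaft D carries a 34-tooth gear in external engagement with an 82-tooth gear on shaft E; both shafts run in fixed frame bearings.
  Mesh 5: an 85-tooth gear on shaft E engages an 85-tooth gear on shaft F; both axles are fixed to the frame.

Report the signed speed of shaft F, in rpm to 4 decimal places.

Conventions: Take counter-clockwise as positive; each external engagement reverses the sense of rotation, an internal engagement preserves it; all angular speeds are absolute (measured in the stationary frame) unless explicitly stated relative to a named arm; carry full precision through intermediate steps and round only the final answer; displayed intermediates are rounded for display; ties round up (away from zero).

5-mesh fixed-axis compound train (all bearings frame-fixed)
mesh 1 [56T→55T]: ω = 3471.0000×56/55 = 3534.1091 rpm, sense flips to −
mesh 2 [82T→13T]: ω = 3534.1091×82/13 = 22292.0727 rpm, sense flips to +
mesh 3 [39T→39T]: ω = 22292.0727×39/39 = 22292.0727 rpm, sense flips to −
mesh 4 [34T→82T]: ω = 22292.0727×34/82 = 9243.0545 rpm, sense flips to +
mesh 5 [85T→85T]: ω = 9243.0545×85/85 = 9243.0545 rpm, sense flips to −
signed output speed = -9243.0545 rpm

-9243.0545 rpm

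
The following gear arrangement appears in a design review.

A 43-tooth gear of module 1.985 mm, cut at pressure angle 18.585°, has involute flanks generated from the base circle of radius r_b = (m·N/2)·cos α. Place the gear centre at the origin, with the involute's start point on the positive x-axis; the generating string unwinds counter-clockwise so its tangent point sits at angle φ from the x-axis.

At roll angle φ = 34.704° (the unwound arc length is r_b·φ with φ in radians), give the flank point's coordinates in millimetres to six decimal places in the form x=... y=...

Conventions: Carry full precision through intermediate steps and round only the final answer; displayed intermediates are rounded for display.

single-mesh involute tooth geometry (43T wheel at module 1.985)
pitch radius r_p = m·N/2 = 1.985·43/2 = 42.677500
base radius r_b = r_p·cos α = 42.677500·cos 18.585° = 40.451949
roll angle φ = 34.704° = 0.60569906 rad
x = r_b·(cos φ + φ·sin φ) = 47.205447
y = r_b·(sin φ − φ·cos φ) = 2.887829

x=47.205447 y=2.887829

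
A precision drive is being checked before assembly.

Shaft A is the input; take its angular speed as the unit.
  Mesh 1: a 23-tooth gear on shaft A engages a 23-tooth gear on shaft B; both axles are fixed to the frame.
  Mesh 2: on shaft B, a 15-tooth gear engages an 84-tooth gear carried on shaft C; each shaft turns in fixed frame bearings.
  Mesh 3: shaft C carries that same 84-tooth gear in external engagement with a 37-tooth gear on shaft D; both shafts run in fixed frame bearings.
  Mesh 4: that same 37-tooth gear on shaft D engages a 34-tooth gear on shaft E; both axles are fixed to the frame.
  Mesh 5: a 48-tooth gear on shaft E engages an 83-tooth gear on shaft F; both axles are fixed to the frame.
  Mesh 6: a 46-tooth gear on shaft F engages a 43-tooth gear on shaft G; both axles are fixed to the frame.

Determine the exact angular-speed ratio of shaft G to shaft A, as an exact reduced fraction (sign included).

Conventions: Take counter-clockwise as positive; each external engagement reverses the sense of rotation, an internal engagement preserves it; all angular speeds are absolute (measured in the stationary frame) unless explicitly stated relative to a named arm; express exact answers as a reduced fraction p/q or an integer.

class = fixed-axis compound train [6 meshes; 6 ratios multiply, 6 sense flips]
mesh 1 [23T→23T]: running ratio 1, sense −
mesh 2 [15T→84T]: running ratio 5/28, sense +
mesh 3 [84T→37T]: running ratio 15/37, sense −
mesh 4 [37T→34T]: running ratio 15/34, sense +
mesh 5 [48T→83T]: running ratio 360/1411, sense −
mesh 6 [46T→43T]: running ratio 16560/60673, sense +
ω_out/ω_in = 16560/60673

16560/60673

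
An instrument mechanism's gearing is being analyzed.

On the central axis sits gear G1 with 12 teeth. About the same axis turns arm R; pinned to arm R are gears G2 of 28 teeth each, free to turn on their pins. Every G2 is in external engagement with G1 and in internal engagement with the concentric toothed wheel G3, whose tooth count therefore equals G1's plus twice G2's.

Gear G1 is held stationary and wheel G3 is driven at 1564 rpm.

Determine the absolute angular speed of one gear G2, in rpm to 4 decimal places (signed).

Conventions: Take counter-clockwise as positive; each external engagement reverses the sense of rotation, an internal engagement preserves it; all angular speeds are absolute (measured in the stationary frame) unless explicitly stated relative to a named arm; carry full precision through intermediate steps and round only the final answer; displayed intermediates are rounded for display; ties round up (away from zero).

+1899.1429 rpm

planetary set (12T centre, 28T on arm, 68T internal) — Willis relation
normalise by the input: solve with ω_ring = 1, then scale by 1564 rpm
ring teeth: 12 + 2·28 = 68
12(ω_sun−ω_arm) = −68(ω_ring−ω_arm),  ω_sun = 0, ω_ring = 1
12(0−ω_arm) = −68(1−ω_arm)  ⇒  80·ω_arm = 68  ⇒  ω_arm = 17/20
sun–planet mesh: 12·(0−17/20) = −28·(ω_p−ω_arm)  ⇒  ω_p−ω_arm = 51/140
ω_p = 17/20 + 51/140 = 17/14
scale: ω_p = 17/14 × 1564 rpm = +1899.1429 rpm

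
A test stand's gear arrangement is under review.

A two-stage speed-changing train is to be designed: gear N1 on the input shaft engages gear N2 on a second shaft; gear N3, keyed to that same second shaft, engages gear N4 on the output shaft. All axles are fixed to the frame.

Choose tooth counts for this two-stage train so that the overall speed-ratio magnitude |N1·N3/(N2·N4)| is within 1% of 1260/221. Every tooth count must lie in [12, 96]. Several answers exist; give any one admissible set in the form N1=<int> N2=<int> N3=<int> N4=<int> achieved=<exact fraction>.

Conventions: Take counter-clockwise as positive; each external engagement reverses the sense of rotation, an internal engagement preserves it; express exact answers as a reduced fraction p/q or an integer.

2-stage fixed-axis compound train for ratio 1260/221
target = 1260/221 in lowest terms: an exact hit needs N1·N3 = k·1260 and N2·N4 = k·221 for one integer k, every count in [12, 96]; additionally prefer no 1:1 stage (N1 ≠ N2, N3 ≠ N4)
k = 1: N1·N3 = 1260 = 14·90, N2·N4 = 221 = 13·17
achieved = 14·90/(13·17) = 1260/221; |achieved − target| = 0 ≤ 63/1105 ✓

N1=14 N2=13 N3=90 N4=17 achieved=1260/221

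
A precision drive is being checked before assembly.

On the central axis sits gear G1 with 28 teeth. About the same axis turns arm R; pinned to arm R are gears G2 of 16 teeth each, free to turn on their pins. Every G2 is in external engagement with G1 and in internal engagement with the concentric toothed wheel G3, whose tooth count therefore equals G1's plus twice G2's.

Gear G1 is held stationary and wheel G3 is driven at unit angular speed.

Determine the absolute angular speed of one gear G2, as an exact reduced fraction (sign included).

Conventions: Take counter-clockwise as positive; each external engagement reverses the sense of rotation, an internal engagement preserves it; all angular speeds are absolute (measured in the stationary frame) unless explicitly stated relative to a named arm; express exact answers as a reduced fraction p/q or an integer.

15/8

topology: planetary set — G1 28T / G2 16T / G3 60T, arm = carrier (Willis)
ring teeth: 28 + 2·16 = 60
28(ω_sun−ω_arm) = −60(ω_ring−ω_arm),  ω_sun = 0, ω_ring = 1
28(0−ω_arm) = −60(1−ω_arm)  ⇒  88·ω_arm = 60  ⇒  ω_arm = 15/22
sun–planet mesh: 28·(0−15/22) = −16·(ω_p−ω_arm)  ⇒  ω_p−ω_arm = 105/88
ω_p = 15/22 + 105/88 = 15/8
exact speed ratio = 15/8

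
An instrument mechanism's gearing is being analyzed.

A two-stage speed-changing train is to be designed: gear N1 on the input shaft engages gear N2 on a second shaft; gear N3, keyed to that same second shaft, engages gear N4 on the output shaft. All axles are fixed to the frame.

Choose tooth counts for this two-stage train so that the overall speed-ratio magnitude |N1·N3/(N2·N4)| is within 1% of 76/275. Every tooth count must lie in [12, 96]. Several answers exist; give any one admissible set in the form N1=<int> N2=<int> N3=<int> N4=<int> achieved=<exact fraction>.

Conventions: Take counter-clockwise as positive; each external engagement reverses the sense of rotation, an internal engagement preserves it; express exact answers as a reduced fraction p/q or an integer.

N1=12 N2=15 N3=19 N4=55 achieved=76/275

topology: fixed-axis compound train — 2 stages, target 76/275
target = 76/275 in lowest terms: an exact hit needs N1·N3 = k·76 and N2·N4 = k·275 for one integer k, every count in [12, 96]; additionally prefer no 1:1 stage (N1 ≠ N2, N3 ≠ N4)
k = 1…2: no 1:1-free in-range split of k·76 and k·275 into factor pairs; take k = 3
k = 3: N1·N3 = 228 = 12·19, N2·N4 = 825 = 15·55
achieved = 12·19/(15·55) = 76/275; |achieved − target| = 0 ≤ 19/6875 ✓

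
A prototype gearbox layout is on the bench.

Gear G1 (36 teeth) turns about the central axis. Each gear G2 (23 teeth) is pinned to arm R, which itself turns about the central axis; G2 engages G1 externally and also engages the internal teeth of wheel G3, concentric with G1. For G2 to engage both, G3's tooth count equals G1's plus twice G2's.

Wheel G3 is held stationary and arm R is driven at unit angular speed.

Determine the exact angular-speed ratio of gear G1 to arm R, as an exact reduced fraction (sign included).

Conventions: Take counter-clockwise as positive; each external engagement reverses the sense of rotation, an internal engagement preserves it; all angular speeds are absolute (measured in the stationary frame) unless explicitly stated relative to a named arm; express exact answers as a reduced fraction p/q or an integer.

topology: planetary set — G1 36T / G2 23T / G3 82T, arm = carrier (Willis)
ring teeth: 36 + 2·23 = 82
36(ω_sun−ω_arm) = −82(ω_ring−ω_arm),  ω_ring = 0, ω_arm = 1
ω_sun = 1 − (82/36)(0−1) = 59/18
ω_out/ω_in = 59/18

59/18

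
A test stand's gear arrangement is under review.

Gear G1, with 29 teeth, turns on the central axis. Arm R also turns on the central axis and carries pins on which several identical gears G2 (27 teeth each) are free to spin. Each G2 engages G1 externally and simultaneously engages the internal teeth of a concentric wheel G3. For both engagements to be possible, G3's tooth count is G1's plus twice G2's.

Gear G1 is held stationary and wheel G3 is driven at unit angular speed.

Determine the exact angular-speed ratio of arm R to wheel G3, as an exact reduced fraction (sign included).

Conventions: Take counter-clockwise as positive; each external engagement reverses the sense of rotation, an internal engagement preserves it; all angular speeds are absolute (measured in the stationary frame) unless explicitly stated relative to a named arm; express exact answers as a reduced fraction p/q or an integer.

topology: planetary set — G1 29T / G2 27T / G3 83T, arm = carrier (Willis)
ring teeth: 29 + 2·27 = 83
29(ω_sun−ω_arm) = −83(ω_ring−ω_arm),  ω_sun = 0, ω_ring = 1
29(0−ω_arm) = −83(1−ω_arm)  ⇒  112·ω_arm = 83  ⇒  ω_arm = 83/112
ω_out/ω_in = 83/112

83/112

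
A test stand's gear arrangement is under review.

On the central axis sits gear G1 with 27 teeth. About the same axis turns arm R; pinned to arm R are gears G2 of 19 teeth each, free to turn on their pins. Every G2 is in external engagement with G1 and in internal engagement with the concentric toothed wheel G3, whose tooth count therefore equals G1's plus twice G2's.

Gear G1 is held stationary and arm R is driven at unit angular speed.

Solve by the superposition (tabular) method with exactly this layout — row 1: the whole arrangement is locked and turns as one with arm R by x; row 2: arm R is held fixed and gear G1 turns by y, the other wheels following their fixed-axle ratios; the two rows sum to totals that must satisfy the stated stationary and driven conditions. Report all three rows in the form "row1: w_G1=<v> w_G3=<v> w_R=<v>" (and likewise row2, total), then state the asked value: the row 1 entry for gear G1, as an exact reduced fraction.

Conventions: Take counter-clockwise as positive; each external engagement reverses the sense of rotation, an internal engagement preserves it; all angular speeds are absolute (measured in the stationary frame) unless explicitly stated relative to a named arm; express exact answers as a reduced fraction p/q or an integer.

topology: planetary set — G1 27T / G2 19T / G3 65T, arm = carrier (Willis)
row 1: whole set turns with the arm by x
row 2 — arm fixed, fixed-axis ratios: sun y, ring −(27/65)·y, arm 0
boundary: total ω_sun = x + y = 0 and total ω_arm = x = 1  ⇒  y = -1, x = 1
row 2 ring = −(27/65)·(-1) = 27/65
totals (row 1 + row 2): sun 1 + (-1) = 0, ring 1 + 27/65 = 92/65, arm 1 + 0 = 1
asked cell (row1, sun) = 1

row1: w_G1=1 w_G3=1 w_R=1
row2: w_G1=-1 w_G3=27/65 w_R=0
total: w_G1=0 w_G3=92/65 w_R=1
asked value: 1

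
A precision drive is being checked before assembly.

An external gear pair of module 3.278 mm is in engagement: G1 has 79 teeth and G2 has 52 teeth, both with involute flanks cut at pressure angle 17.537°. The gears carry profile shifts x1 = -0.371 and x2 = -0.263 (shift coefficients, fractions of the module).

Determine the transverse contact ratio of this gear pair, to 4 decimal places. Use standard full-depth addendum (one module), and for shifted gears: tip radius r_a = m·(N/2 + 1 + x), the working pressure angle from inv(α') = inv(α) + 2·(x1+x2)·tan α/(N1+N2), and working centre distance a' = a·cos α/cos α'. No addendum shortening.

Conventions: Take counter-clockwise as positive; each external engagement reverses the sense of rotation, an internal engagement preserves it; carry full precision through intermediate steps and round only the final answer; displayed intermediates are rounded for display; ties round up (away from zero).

class = single-mesh tooth geometry [involute pair 79T × 52T, m = 3.278]
base radii: r_b1 = 123.463055, r_b2 = 81.266821
tip radii: r_a1 = 131.542862, r_a2 = 87.643886
inv(α') = inv(17.537°) + 2·(-0.371-0.263)·tan α/(79+52) = 0.00687174  ⇒  α' = 15.55435°
a' = a·cos α / cos α' = 214.7090·cos 17.537°/cos 15.55435° = 212.512840
action lengths: √(r_a1²−r_b1²) = 45.391613, √(r_a2²−r_b2²) = 32.820033
base pitch p_b = π·m·cos α = 9.819510
CR = (45.391613 + 32.820033 − 212.512840·sin 15.55435°)/9.819510 = 2.161596
contact ratio ≈ 2.1616

2.1616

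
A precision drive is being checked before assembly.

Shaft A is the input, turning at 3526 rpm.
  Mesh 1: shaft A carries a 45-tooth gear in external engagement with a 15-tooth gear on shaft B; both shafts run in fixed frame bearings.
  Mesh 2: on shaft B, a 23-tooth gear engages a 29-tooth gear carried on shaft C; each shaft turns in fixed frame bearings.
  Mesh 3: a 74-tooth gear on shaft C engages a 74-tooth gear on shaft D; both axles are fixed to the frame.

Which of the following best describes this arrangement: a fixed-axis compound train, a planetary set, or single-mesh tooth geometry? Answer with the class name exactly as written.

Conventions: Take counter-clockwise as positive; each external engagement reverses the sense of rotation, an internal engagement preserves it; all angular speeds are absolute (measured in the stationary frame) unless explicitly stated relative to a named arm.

recognized (4 fixed axles, 3 meshes): fixed-axis compound train
classification: fixed-axis compound train

fixed-axis compound train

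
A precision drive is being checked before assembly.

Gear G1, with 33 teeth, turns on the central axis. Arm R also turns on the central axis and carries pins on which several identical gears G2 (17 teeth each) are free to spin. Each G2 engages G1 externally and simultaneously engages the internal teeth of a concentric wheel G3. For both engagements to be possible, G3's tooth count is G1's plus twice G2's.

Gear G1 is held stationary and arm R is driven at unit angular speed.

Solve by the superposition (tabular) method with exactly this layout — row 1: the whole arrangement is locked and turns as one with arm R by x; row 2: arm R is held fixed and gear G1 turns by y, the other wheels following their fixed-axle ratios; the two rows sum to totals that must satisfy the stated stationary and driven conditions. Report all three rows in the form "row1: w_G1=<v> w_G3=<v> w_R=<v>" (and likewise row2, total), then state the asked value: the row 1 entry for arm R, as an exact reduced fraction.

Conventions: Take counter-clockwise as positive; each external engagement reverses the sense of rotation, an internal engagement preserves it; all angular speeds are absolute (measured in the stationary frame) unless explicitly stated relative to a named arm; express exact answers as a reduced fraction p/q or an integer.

class = planetary set [G3 = 33+2·17 = 67; Willis about the carrier]
row 1 (train locked, turned with arm): all members turn x
row 2: sun turns y, ring = −(33/67)·y, arm 0
boundary: total ω_sun = x + y = 0 and total ω_arm = x = 1  ⇒  y = -1, x = 1
row 2 ring = −(33/67)·(-1) = 33/67
totals (row 1 + row 2): sun 1 + (-1) = 0, ring 1 + 33/67 = 100/67, arm 1 + 0 = 1
asked cell (row1, arm) = 1

row1: w_G1=1 w_G3=1 w_R=1
row2: w_G1=-1 w_G3=33/67 w_R=0
total: w_G1=0 w_G3=100/67 w_R=1
asked value: 1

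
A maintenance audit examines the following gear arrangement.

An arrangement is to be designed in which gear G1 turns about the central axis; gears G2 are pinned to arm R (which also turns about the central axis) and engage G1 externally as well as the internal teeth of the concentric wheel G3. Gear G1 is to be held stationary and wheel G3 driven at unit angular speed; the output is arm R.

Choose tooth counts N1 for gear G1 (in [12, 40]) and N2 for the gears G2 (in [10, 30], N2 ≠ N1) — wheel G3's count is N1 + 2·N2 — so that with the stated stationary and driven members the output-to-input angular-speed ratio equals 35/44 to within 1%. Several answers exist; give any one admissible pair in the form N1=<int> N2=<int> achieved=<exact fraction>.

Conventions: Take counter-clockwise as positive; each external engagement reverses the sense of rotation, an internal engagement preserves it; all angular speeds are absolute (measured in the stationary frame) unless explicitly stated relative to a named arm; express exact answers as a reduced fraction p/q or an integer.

design class (target 35/44): planetary set
Willis with ω_sun = 0: ω_arm/ω_ring = N3/(N1+N3); set equal to 35/44  ⇒  N3/N1 = (35/44)/(1 − 35/44) = 35/9
N3 = N1 + 2·N2  ⇒  N2/N1 = (N3/N1 − 1)/2 = (35/9 − 1)/2 = 13/9
smallest multiple with N1 ≥ 12 and N2 ≥ 10: k = 2  ⇒  N1 = 2·9 = 18, N2 = 2·13 = 26 (N1 ≤ 40, N2 ≤ 30, N2 ≠ N1 ✓), N3 = 18 + 2·26 = 70
check: N3/(N1+N3) with N1 = 18, N3 = 70 gives 35/44; |achieved − target| = 0 ≤ 7/880 ✓

N1=18 N2=26 achieved=35/44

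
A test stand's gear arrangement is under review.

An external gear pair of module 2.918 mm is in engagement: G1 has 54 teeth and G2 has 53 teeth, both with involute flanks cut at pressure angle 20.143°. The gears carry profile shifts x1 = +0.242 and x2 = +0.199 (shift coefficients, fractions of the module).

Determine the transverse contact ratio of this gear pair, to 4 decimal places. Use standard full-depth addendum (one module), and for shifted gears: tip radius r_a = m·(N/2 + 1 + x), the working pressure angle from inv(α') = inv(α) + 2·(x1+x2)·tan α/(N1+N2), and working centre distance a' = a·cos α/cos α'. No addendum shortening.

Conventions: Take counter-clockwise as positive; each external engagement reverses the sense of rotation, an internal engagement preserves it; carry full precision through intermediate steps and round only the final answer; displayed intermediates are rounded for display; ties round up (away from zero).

1.6936

class = single-mesh tooth geometry [involute pair 54T × 53T, m = 2.918]
base radii: r_b1 = 73.967139, r_b2 = 72.597377
tip radii: r_a1 = 82.410156, r_a2 = 80.825682
inv(α') = inv(20.143°) + 2·(+0.242+0.199)·tan α/(54+53) = 0.01826111  ⇒  α' = 21.34983°
a' = a·cos α / cos α' = 156.1130·cos 20.143°/cos 21.34983° = 157.363598
action lengths: √(r_a1²−r_b1²) = 36.335880, √(r_a2²−r_b2²) = 35.530434
base pitch p_b = π·m·cos α = 8.606467
CR = (36.335880 + 35.530434 − 157.363598·sin 21.34983°)/8.606467 = 1.693646
contact ratio ≈ 1.6936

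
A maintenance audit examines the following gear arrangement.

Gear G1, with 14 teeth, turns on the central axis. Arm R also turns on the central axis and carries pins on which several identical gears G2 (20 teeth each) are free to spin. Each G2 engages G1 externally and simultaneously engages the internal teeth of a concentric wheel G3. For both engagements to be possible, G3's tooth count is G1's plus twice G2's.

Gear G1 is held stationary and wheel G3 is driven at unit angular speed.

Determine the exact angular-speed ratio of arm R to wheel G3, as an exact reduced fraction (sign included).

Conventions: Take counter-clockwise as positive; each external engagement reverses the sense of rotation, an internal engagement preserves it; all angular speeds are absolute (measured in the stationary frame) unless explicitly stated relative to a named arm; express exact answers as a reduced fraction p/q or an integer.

27/34

class = planetary set [G3 = 14+2·20 = 54; Willis about the carrier]
ring teeth: 14 + 2·20 = 54
14(ω_sun−ω_arm) = −54(ω_ring−ω_arm),  ω_sun = 0, ω_ring = 1
14(0−ω_arm) = −54(1−ω_arm)  ⇒  68·ω_arm = 54  ⇒  ω_arm = 27/34
ω_out/ω_in = 27/34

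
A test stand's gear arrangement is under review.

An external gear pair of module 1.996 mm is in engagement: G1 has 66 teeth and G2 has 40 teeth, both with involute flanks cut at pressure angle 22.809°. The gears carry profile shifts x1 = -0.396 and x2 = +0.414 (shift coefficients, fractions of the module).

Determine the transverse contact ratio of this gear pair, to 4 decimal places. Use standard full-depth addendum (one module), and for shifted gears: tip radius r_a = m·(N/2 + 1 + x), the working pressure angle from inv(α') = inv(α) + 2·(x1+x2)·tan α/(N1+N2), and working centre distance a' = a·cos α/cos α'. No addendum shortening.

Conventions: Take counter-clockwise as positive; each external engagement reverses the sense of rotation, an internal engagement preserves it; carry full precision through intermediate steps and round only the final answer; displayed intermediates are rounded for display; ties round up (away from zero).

single-mesh involute tooth geometry (66T engaging 40T at module 1.996)
base radii: r_b1 = 60.717272, r_b2 = 36.798347
tip radii: r_a1 = 67.073584, r_a2 = 42.742344
inv(α') = inv(22.809°) + 2·(-0.396+0.414)·tan α/(66+40) = 0.02259682  ⇒  α' = 22.85517°
a' = a·cos α / cos α' = 105.7880·cos 22.809°/cos 22.85517° = 105.823894
action lengths: √(r_a1²−r_b1²) = 28.500501, √(r_a2²−r_b2²) = 21.743727
base pitch p_b = π·m·cos α = 5.780271
CR = (28.500501 + 21.743727 − 105.823894·sin 22.85517°)/5.780271 = 1.581571
contact ratio ≈ 1.5816

1.5816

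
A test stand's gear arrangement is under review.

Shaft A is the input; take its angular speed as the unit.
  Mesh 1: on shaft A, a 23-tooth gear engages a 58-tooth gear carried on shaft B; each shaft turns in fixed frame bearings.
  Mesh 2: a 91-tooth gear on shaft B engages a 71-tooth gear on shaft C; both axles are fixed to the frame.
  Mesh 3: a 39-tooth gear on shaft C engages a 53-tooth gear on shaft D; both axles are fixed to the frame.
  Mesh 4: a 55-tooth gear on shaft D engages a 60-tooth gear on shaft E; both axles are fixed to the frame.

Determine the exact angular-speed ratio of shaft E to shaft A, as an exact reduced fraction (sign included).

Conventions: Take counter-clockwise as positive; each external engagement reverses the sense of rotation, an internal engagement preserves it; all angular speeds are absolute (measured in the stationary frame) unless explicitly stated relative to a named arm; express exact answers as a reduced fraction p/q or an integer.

class = fixed-axis compound train [4 meshes; 4 ratios multiply, 4 sense flips]
mesh 1 [23T→58T]: running ratio 23/58, sense −
mesh 2 [91T→71T]: running ratio 2093/4118, sense +
mesh 3 [39T→53T]: running ratio 81627/218254, sense −
mesh 4 [55T→60T]: running ratio 299299/873016, sense +
ω_out/ω_in = 299299/873016

299299/873016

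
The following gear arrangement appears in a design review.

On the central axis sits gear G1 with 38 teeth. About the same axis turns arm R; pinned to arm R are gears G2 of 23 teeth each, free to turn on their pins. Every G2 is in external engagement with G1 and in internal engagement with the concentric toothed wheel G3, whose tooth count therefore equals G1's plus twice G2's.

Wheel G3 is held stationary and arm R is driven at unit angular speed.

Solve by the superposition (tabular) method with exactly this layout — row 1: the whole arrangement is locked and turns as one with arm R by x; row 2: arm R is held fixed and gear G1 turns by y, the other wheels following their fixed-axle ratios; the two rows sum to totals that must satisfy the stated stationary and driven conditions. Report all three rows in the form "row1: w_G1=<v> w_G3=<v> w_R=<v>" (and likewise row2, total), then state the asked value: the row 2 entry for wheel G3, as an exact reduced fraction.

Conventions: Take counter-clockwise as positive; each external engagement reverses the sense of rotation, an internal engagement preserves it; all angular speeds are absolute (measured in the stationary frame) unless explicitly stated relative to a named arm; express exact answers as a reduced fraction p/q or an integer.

recognized (axles ride arm R): planetary set, 38/23/84 teeth
row 1 — lock + rotate with arm: ω_sun = ω_ring = ω_arm = x
row 2: sun turns y, ring = −(38/84)·y, arm 0
boundary: total ω_ring = x − (38/84)·y = 0 and total ω_arm = x = 1  ⇒  y = 42/19, x = 1
row 2 ring = −(38/84)·42/19 = -1
totals (row 1 + row 2): sun 1 + 42/19 = 61/19, ring 1 + (-1) = 0, arm 1 + 0 = 1
asked cell (row2, ring) = -1

row1: w_G1=1 w_G3=1 w_R=1
row2: w_G1=42/19 w_G3=-1 w_R=0
total: w_G1=61/19 w_G3=0 w_R=1
asked value: -1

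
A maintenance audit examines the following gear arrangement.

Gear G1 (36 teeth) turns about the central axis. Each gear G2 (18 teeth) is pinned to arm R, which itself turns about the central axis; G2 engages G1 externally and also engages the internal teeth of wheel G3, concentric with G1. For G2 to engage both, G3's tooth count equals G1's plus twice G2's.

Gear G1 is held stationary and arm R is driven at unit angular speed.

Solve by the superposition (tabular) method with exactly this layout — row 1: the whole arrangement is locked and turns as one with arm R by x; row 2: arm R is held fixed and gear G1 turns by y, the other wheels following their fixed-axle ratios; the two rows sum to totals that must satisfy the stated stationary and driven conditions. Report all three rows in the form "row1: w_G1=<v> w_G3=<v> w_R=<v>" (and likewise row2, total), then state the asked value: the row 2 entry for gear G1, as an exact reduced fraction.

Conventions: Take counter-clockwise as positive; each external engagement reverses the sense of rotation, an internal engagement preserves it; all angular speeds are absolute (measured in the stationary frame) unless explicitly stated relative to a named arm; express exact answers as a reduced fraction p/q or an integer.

planetary set (36T centre, 18T on arm, 72T internal) — Willis relation
row 1: whole set turns with the arm by x
row 2 (arm held, sun turns y): ω_ring = −(36/72)·y, ω_arm = 0
boundary: total ω_sun = x + y = 0 and total ω_arm = x = 1  ⇒  y = -1, x = 1
row 2 ring = −(36/72)·(-1) = 1/2
totals (row 1 + row 2): sun 1 + (-1) = 0, ring 1 + 1/2 = 3/2, arm 1 + 0 = 1
asked cell (row2, sun) = -1

row1: w_G1=1 w_G3=1 w_R=1
row2: w_G1=-1 w_G3=1/2 w_R=0
total: w_G1=0 w_G3=3/2 w_R=1
asked value: -1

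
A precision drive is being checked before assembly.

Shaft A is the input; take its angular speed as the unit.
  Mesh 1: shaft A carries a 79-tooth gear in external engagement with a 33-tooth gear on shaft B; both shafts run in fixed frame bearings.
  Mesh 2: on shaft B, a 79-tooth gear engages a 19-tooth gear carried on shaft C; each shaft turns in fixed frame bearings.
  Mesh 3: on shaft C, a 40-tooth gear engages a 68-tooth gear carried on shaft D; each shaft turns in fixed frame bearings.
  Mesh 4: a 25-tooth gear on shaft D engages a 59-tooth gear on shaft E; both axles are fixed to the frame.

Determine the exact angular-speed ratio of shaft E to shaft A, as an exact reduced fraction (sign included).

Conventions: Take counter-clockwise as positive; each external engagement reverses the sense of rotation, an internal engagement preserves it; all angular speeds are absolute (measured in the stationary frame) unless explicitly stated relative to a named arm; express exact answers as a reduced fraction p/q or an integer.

1560250/628881

class = fixed-axis compound train [4 meshes; 4 ratios multiply, 4 sense flips]
mesh 1 [79T→33T]: running ratio 79/33, sense −
mesh 2 [79T→19T]: running ratio 6241/627, sense +
mesh 3 [40T→68T]: running ratio 62410/10659, sense −
mesh 4 [25T→59T]: running ratio 1560250/628881, sense +
ω_out/ω_in = 1560250/628881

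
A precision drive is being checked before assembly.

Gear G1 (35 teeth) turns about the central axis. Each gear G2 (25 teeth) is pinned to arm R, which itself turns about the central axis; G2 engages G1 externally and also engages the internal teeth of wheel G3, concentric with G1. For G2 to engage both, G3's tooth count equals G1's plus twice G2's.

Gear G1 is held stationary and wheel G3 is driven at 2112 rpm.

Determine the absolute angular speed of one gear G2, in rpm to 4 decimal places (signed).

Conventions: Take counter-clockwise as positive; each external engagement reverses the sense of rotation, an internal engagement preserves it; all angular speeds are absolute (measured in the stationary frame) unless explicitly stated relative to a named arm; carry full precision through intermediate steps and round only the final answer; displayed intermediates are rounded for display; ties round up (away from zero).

recognized (axles ride arm R): planetary set, 35/25/85 teeth
normalise by the input: solve with ω_ring = 1, then scale by 2112 rpm
ring teeth: 35 + 2·25 = 85
35(ω_sun−ω_arm) = −85(ω_ring−ω_arm),  ω_sun = 0, ω_ring = 1
35(0−ω_arm) = −85(1−ω_arm)  ⇒  120·ω_arm = 85  ⇒  ω_arm = 17/24
sun–planet mesh: 35·(0−17/24) = −25·(ω_p−ω_arm)  ⇒  ω_p−ω_arm = 119/120
ω_p = 17/24 + 119/120 = 17/10
scale: ω_p = 17/10 × 2112 rpm = +3590.4000 rpm

+3590.4000 rpm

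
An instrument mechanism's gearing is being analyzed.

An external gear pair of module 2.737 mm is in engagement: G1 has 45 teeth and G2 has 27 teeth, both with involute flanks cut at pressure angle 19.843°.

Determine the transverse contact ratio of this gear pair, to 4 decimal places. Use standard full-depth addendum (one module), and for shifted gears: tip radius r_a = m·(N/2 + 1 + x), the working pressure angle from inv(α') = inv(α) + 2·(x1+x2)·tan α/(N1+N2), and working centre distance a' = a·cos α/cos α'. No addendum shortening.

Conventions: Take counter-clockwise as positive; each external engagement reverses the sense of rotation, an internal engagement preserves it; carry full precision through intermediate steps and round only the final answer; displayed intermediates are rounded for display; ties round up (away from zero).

1.6901

class = single-mesh tooth geometry [involute pair 45T × 27T, m = 2.737]
base radii: r_b1 = 57.926118, r_b2 = 34.755671
tip radii: r_a1 = 64.319500, r_a2 = 39.686500
no profile shift: α' = α, a' = a
action lengths: √(r_a1²−r_b1²) = 27.956447, √(r_a2²−r_b2²) = 19.158852
base pitch p_b = π·m·cos α = 8.088012
CR = (27.956447 + 19.158852 − 98.532000·sin 19.84300°)/8.088012 = 1.690058
contact ratio ≈ 1.6901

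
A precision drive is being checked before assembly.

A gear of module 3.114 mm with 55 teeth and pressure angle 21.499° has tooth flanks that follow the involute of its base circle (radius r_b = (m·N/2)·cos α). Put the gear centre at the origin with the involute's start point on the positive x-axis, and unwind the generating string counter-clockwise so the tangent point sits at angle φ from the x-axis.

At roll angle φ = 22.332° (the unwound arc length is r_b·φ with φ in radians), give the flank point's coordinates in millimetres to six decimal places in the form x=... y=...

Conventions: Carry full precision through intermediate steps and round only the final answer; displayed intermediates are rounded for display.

single-mesh involute tooth geometry (55T wheel at module 3.114)
pitch radius r_p = m·N/2 = 3.114·55/2 = 85.635000
base radius r_b = r_p·cos α = 85.635000·cos 21.499° = 79.676856
roll angle φ = 22.332° = 0.38976693 rad
x = r_b·(cos φ + φ·sin φ) = 85.501114
y = r_b·(sin φ − φ·cos φ) = 1.548866

x=85.501114 y=1.548866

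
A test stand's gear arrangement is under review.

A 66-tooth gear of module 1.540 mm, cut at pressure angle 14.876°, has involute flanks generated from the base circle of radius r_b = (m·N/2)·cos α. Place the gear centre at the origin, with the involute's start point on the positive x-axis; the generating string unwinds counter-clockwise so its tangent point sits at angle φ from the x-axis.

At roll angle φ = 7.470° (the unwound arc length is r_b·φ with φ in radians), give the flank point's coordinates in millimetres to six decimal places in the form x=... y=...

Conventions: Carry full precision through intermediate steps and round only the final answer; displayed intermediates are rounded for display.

topology: single-mesh involute geometry — m = 1.540, N = 66
pitch radius r_p = m·N/2 = 1.540·66/2 = 50.820000
base radius r_b = r_p·cos α = 50.820000·cos 14.876° = 49.116702
roll angle φ = 7.470° = 0.13037610 rad
x = r_b·(cos φ + φ·sin φ) = 49.532371
y = r_b·(sin φ − φ·cos φ) = 0.036221

x=49.532371 y=0.036221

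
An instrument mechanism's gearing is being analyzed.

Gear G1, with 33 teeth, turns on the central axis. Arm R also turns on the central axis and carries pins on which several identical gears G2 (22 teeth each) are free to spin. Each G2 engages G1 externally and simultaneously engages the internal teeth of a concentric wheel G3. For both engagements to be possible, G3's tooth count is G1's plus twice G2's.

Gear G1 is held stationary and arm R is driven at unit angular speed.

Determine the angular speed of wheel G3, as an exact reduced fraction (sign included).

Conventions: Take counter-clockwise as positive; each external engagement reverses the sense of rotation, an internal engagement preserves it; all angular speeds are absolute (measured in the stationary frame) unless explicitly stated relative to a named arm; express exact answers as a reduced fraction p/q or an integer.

10/7

topology: planetary set — G1 33T / G2 22T / G3 77T, arm = carrier (Willis)
ring teeth: 33 + 2·22 = 77
33(ω_sun−ω_arm) = −77(ω_ring−ω_arm),  ω_sun = 0, ω_arm = 1
ω_ring = 1 − (33/77)(0−1) = 10/7
exact speed ratio = 10/7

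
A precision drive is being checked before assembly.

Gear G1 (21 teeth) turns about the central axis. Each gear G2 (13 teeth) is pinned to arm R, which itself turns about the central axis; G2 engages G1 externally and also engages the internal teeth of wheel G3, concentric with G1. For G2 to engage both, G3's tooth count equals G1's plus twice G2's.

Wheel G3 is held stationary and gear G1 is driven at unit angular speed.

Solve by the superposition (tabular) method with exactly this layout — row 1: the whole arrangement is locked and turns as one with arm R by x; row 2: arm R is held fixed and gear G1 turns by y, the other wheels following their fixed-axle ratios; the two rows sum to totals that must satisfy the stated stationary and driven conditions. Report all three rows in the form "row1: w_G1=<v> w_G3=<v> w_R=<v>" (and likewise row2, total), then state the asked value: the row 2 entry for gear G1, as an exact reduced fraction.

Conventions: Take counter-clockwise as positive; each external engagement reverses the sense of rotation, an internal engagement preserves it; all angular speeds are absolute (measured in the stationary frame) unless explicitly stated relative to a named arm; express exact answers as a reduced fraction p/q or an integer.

row1: w_G1=21/68 w_G3=21/68 w_R=21/68
row2: w_G1=47/68 w_G3=-21/68 w_R=0
total: w_G1=1 w_G3=0 w_R=21/68
asked value: 47/68

recognized (axles ride arm R): planetary set, 21/13/47 teeth
row 1 (train locked, turned with arm): all members turn x
row 2: sun turns y, ring = −(21/47)·y, arm 0
boundary: total ω_ring = x − (21/47)·y = 0 and total ω_sun = x + y = 1  ⇒  y = 47/68, x = 21/68
row 2 ring = −(21/47)·47/68 = -21/68
totals (row 1 + row 2): sun 21/68 + 47/68 = 1, ring 21/68 + (-21/68) = 0, arm 21/68 + 0 = 21/68
asked cell (row2, sun) = 47/68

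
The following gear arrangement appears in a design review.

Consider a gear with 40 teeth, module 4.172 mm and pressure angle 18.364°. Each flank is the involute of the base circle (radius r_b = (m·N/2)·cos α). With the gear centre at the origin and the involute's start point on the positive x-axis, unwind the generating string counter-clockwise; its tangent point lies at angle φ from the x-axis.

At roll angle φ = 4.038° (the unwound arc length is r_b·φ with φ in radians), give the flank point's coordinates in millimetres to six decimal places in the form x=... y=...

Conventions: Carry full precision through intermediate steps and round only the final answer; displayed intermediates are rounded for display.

single-mesh involute tooth geometry (40T wheel at module 4.172)
pitch radius r_p = m·N/2 = 4.172·40/2 = 83.440000
base radius r_b = r_p·cos α = 83.440000·cos 18.364° = 79.190747
roll angle φ = 4.038° = 0.07047640 rad
x = r_b·(cos φ + φ·sin φ) = 79.387170
y = r_b·(sin φ − φ·cos φ) = 0.009236

x=79.387170 y=0.009236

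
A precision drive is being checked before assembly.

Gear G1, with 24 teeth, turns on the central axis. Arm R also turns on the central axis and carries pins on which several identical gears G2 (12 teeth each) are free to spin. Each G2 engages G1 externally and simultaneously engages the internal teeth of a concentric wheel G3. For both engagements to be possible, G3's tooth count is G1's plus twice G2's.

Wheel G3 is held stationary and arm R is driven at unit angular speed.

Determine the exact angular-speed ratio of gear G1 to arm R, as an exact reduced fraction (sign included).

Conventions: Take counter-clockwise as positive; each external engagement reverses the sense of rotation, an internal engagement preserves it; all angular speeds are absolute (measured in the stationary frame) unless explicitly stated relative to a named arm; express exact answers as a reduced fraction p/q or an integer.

planetary set (24T centre, 12T on arm, 48T internal) — Willis relation
ring teeth: 24 + 2·12 = 48
24(ω_sun−ω_arm) = −48(ω_ring−ω_arm),  ω_ring = 0, ω_arm = 1
ω_sun = 1 − (48/24)(0−1) = 3
ω_out/ω_in = 3

3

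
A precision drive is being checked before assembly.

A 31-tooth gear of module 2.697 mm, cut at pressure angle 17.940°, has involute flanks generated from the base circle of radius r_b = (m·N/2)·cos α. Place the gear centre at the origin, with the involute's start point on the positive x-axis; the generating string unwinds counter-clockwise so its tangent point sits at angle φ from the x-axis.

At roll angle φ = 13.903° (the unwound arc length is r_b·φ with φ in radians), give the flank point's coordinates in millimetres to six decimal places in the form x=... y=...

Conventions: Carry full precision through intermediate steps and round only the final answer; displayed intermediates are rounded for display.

x=40.924687 y=0.188297

single-mesh involute tooth geometry (31T wheel at module 2.697)
pitch radius r_p = m·N/2 = 2.697·31/2 = 41.803500
base radius r_b = r_p·cos α = 41.803500·cos 17.940° = 39.770997
roll angle φ = 13.903° = 0.24265313 rad
x = r_b·(cos φ + φ·sin φ) = 40.924687
y = r_b·(sin φ − φ·cos φ) = 0.188297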